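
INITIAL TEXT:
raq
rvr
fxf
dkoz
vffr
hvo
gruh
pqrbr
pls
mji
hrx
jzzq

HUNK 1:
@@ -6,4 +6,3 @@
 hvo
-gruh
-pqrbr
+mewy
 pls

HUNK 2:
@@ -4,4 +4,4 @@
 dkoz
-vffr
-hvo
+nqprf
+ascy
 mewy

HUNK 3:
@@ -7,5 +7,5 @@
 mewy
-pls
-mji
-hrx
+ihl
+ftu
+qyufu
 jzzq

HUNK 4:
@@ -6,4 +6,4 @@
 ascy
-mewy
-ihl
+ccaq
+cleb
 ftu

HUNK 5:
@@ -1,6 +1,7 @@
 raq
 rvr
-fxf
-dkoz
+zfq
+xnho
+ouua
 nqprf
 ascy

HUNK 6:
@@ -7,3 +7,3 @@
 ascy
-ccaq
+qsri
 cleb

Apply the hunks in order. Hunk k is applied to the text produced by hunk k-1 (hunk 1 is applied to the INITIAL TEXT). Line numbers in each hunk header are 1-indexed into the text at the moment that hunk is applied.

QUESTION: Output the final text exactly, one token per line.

Hunk 1: at line 6 remove [gruh,pqrbr] add [mewy] -> 11 lines: raq rvr fxf dkoz vffr hvo mewy pls mji hrx jzzq
Hunk 2: at line 4 remove [vffr,hvo] add [nqprf,ascy] -> 11 lines: raq rvr fxf dkoz nqprf ascy mewy pls mji hrx jzzq
Hunk 3: at line 7 remove [pls,mji,hrx] add [ihl,ftu,qyufu] -> 11 lines: raq rvr fxf dkoz nqprf ascy mewy ihl ftu qyufu jzzq
Hunk 4: at line 6 remove [mewy,ihl] add [ccaq,cleb] -> 11 lines: raq rvr fxf dkoz nqprf ascy ccaq cleb ftu qyufu jzzq
Hunk 5: at line 1 remove [fxf,dkoz] add [zfq,xnho,ouua] -> 12 lines: raq rvr zfq xnho ouua nqprf ascy ccaq cleb ftu qyufu jzzq
Hunk 6: at line 7 remove [ccaq] add [qsri] -> 12 lines: raq rvr zfq xnho ouua nqprf ascy qsri cleb ftu qyufu jzzq

Answer: raq
rvr
zfq
xnho
ouua
nqprf
ascy
qsri
cleb
ftu
qyufu
jzzq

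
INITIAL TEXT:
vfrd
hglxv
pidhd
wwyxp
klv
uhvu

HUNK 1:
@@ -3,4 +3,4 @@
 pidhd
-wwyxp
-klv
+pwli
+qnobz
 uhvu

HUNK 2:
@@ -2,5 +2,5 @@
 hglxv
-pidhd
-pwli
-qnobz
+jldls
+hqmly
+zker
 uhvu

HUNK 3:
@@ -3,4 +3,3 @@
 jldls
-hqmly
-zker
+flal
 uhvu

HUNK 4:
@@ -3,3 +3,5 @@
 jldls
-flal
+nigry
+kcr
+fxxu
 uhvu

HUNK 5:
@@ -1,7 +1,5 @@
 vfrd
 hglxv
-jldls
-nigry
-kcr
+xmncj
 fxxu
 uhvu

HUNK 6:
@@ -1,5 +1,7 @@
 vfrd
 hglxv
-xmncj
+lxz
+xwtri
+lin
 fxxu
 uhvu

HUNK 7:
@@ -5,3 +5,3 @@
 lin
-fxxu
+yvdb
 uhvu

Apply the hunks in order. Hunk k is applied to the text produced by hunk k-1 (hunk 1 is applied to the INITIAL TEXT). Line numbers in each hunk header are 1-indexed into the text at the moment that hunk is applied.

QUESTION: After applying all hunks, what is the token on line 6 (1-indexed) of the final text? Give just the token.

Hunk 1: at line 3 remove [wwyxp,klv] add [pwli,qnobz] -> 6 lines: vfrd hglxv pidhd pwli qnobz uhvu
Hunk 2: at line 2 remove [pidhd,pwli,qnobz] add [jldls,hqmly,zker] -> 6 lines: vfrd hglxv jldls hqmly zker uhvu
Hunk 3: at line 3 remove [hqmly,zker] add [flal] -> 5 lines: vfrd hglxv jldls flal uhvu
Hunk 4: at line 3 remove [flal] add [nigry,kcr,fxxu] -> 7 lines: vfrd hglxv jldls nigry kcr fxxu uhvu
Hunk 5: at line 1 remove [jldls,nigry,kcr] add [xmncj] -> 5 lines: vfrd hglxv xmncj fxxu uhvu
Hunk 6: at line 1 remove [xmncj] add [lxz,xwtri,lin] -> 7 lines: vfrd hglxv lxz xwtri lin fxxu uhvu
Hunk 7: at line 5 remove [fxxu] add [yvdb] -> 7 lines: vfrd hglxv lxz xwtri lin yvdb uhvu
Final line 6: yvdb

Answer: yvdb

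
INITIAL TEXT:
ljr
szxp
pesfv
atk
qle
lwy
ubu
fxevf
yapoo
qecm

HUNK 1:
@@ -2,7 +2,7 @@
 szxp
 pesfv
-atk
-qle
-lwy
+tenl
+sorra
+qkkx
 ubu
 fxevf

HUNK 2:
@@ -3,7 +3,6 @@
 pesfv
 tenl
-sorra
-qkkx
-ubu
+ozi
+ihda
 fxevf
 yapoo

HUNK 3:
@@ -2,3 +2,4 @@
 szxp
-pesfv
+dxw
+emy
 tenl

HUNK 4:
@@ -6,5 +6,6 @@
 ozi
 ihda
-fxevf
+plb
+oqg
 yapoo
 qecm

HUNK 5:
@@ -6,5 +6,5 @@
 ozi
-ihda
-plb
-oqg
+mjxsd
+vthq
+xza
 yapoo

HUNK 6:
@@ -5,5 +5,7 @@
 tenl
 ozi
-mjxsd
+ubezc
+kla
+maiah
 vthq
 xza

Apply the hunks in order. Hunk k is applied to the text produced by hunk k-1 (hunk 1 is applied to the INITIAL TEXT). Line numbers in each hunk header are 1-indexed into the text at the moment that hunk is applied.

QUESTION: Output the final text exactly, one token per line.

Hunk 1: at line 2 remove [atk,qle,lwy] add [tenl,sorra,qkkx] -> 10 lines: ljr szxp pesfv tenl sorra qkkx ubu fxevf yapoo qecm
Hunk 2: at line 3 remove [sorra,qkkx,ubu] add [ozi,ihda] -> 9 lines: ljr szxp pesfv tenl ozi ihda fxevf yapoo qecm
Hunk 3: at line 2 remove [pesfv] add [dxw,emy] -> 10 lines: ljr szxp dxw emy tenl ozi ihda fxevf yapoo qecm
Hunk 4: at line 6 remove [fxevf] add [plb,oqg] -> 11 lines: ljr szxp dxw emy tenl ozi ihda plb oqg yapoo qecm
Hunk 5: at line 6 remove [ihda,plb,oqg] add [mjxsd,vthq,xza] -> 11 lines: ljr szxp dxw emy tenl ozi mjxsd vthq xza yapoo qecm
Hunk 6: at line 5 remove [mjxsd] add [ubezc,kla,maiah] -> 13 lines: ljr szxp dxw emy tenl ozi ubezc kla maiah vthq xza yapoo qecm

Answer: ljr
szxp
dxw
emy
tenl
ozi
ubezc
kla
maiah
vthq
xza
yapoo
qecm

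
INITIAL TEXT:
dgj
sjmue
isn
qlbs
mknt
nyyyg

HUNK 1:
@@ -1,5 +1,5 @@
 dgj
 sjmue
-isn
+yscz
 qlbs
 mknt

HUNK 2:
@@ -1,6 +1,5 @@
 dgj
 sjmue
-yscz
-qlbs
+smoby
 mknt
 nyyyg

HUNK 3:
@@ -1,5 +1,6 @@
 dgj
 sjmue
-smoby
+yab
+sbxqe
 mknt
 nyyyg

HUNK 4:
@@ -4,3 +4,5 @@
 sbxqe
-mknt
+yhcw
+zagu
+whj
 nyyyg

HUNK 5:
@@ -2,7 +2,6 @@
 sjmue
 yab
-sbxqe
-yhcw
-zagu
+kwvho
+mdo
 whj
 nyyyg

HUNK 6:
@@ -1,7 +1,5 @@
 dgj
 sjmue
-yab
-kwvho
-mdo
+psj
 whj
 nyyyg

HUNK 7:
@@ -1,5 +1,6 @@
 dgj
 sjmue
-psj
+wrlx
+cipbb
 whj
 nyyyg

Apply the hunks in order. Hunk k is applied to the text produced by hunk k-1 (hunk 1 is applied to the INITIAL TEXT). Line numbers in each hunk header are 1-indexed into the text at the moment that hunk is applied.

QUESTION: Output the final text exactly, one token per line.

Answer: dgj
sjmue
wrlx
cipbb
whj
nyyyg

Derivation:
Hunk 1: at line 1 remove [isn] add [yscz] -> 6 lines: dgj sjmue yscz qlbs mknt nyyyg
Hunk 2: at line 1 remove [yscz,qlbs] add [smoby] -> 5 lines: dgj sjmue smoby mknt nyyyg
Hunk 3: at line 1 remove [smoby] add [yab,sbxqe] -> 6 lines: dgj sjmue yab sbxqe mknt nyyyg
Hunk 4: at line 4 remove [mknt] add [yhcw,zagu,whj] -> 8 lines: dgj sjmue yab sbxqe yhcw zagu whj nyyyg
Hunk 5: at line 2 remove [sbxqe,yhcw,zagu] add [kwvho,mdo] -> 7 lines: dgj sjmue yab kwvho mdo whj nyyyg
Hunk 6: at line 1 remove [yab,kwvho,mdo] add [psj] -> 5 lines: dgj sjmue psj whj nyyyg
Hunk 7: at line 1 remove [psj] add [wrlx,cipbb] -> 6 lines: dgj sjmue wrlx cipbb whj nyyyg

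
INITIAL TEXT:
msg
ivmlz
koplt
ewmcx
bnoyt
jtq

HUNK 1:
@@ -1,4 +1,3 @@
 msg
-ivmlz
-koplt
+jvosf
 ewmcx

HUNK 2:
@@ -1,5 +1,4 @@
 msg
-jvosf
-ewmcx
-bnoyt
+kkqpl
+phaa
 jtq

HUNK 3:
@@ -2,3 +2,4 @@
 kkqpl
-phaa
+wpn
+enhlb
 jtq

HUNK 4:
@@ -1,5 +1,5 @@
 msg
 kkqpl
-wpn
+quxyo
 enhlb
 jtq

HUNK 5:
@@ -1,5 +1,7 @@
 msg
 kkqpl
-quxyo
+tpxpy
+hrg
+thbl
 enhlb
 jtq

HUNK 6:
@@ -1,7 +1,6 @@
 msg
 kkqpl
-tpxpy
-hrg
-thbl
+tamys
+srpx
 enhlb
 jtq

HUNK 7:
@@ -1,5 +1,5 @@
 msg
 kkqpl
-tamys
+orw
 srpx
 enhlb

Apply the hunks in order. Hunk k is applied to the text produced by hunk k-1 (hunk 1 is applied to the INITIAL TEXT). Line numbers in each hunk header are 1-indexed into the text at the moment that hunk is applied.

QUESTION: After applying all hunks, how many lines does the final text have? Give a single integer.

Hunk 1: at line 1 remove [ivmlz,koplt] add [jvosf] -> 5 lines: msg jvosf ewmcx bnoyt jtq
Hunk 2: at line 1 remove [jvosf,ewmcx,bnoyt] add [kkqpl,phaa] -> 4 lines: msg kkqpl phaa jtq
Hunk 3: at line 2 remove [phaa] add [wpn,enhlb] -> 5 lines: msg kkqpl wpn enhlb jtq
Hunk 4: at line 1 remove [wpn] add [quxyo] -> 5 lines: msg kkqpl quxyo enhlb jtq
Hunk 5: at line 1 remove [quxyo] add [tpxpy,hrg,thbl] -> 7 lines: msg kkqpl tpxpy hrg thbl enhlb jtq
Hunk 6: at line 1 remove [tpxpy,hrg,thbl] add [tamys,srpx] -> 6 lines: msg kkqpl tamys srpx enhlb jtq
Hunk 7: at line 1 remove [tamys] add [orw] -> 6 lines: msg kkqpl orw srpx enhlb jtq
Final line count: 6

Answer: 6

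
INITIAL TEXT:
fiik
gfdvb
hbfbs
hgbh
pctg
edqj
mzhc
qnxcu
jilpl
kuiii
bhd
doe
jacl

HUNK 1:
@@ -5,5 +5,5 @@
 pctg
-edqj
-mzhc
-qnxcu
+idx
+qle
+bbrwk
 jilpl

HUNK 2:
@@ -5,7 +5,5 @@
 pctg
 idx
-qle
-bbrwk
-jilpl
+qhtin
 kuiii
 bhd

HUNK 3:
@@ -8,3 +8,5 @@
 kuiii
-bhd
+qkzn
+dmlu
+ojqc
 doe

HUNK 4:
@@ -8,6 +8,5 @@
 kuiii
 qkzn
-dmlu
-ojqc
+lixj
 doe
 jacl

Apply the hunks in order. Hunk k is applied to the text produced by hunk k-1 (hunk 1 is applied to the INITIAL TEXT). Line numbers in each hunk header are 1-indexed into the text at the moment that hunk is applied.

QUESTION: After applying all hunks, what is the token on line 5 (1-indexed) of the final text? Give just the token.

Hunk 1: at line 5 remove [edqj,mzhc,qnxcu] add [idx,qle,bbrwk] -> 13 lines: fiik gfdvb hbfbs hgbh pctg idx qle bbrwk jilpl kuiii bhd doe jacl
Hunk 2: at line 5 remove [qle,bbrwk,jilpl] add [qhtin] -> 11 lines: fiik gfdvb hbfbs hgbh pctg idx qhtin kuiii bhd doe jacl
Hunk 3: at line 8 remove [bhd] add [qkzn,dmlu,ojqc] -> 13 lines: fiik gfdvb hbfbs hgbh pctg idx qhtin kuiii qkzn dmlu ojqc doe jacl
Hunk 4: at line 8 remove [dmlu,ojqc] add [lixj] -> 12 lines: fiik gfdvb hbfbs hgbh pctg idx qhtin kuiii qkzn lixj doe jacl
Final line 5: pctg

Answer: pctg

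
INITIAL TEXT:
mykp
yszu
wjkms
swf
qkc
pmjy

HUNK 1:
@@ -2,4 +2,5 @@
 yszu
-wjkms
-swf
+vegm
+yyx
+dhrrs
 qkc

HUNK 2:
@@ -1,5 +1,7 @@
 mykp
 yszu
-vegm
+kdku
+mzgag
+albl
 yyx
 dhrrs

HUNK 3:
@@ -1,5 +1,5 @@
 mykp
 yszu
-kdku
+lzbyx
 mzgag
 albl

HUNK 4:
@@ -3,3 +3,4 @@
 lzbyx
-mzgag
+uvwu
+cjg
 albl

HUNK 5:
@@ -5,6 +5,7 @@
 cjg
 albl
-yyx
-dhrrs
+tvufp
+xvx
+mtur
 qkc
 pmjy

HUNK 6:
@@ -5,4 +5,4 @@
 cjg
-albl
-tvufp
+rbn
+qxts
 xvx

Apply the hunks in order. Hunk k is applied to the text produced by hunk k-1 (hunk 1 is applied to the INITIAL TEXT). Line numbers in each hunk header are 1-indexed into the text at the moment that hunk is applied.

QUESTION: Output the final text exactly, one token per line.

Hunk 1: at line 2 remove [wjkms,swf] add [vegm,yyx,dhrrs] -> 7 lines: mykp yszu vegm yyx dhrrs qkc pmjy
Hunk 2: at line 1 remove [vegm] add [kdku,mzgag,albl] -> 9 lines: mykp yszu kdku mzgag albl yyx dhrrs qkc pmjy
Hunk 3: at line 1 remove [kdku] add [lzbyx] -> 9 lines: mykp yszu lzbyx mzgag albl yyx dhrrs qkc pmjy
Hunk 4: at line 3 remove [mzgag] add [uvwu,cjg] -> 10 lines: mykp yszu lzbyx uvwu cjg albl yyx dhrrs qkc pmjy
Hunk 5: at line 5 remove [yyx,dhrrs] add [tvufp,xvx,mtur] -> 11 lines: mykp yszu lzbyx uvwu cjg albl tvufp xvx mtur qkc pmjy
Hunk 6: at line 5 remove [albl,tvufp] add [rbn,qxts] -> 11 lines: mykp yszu lzbyx uvwu cjg rbn qxts xvx mtur qkc pmjy

Answer: mykp
yszu
lzbyx
uvwu
cjg
rbn
qxts
xvx
mtur
qkc
pmjy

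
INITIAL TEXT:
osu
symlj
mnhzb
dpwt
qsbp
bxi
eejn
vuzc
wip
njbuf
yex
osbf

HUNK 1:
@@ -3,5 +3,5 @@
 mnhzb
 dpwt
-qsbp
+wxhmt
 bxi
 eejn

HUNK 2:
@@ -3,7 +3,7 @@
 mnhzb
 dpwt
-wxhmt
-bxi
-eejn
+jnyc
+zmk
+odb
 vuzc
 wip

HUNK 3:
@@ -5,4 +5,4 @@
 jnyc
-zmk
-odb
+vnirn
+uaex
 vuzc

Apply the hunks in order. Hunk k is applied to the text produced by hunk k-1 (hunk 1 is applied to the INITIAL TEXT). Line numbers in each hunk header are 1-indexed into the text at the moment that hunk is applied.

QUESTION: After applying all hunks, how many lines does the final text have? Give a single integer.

Answer: 12

Derivation:
Hunk 1: at line 3 remove [qsbp] add [wxhmt] -> 12 lines: osu symlj mnhzb dpwt wxhmt bxi eejn vuzc wip njbuf yex osbf
Hunk 2: at line 3 remove [wxhmt,bxi,eejn] add [jnyc,zmk,odb] -> 12 lines: osu symlj mnhzb dpwt jnyc zmk odb vuzc wip njbuf yex osbf
Hunk 3: at line 5 remove [zmk,odb] add [vnirn,uaex] -> 12 lines: osu symlj mnhzb dpwt jnyc vnirn uaex vuzc wip njbuf yex osbf
Final line count: 12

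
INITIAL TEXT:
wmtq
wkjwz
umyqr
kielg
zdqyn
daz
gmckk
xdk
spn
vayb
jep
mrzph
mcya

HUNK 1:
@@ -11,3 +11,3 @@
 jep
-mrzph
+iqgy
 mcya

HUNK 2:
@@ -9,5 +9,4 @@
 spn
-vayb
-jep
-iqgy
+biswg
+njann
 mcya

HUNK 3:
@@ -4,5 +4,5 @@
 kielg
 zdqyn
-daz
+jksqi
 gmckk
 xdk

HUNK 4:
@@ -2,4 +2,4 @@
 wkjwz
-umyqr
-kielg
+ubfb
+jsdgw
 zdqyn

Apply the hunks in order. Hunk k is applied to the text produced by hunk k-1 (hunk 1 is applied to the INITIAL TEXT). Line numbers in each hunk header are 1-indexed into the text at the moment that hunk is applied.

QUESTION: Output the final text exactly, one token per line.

Hunk 1: at line 11 remove [mrzph] add [iqgy] -> 13 lines: wmtq wkjwz umyqr kielg zdqyn daz gmckk xdk spn vayb jep iqgy mcya
Hunk 2: at line 9 remove [vayb,jep,iqgy] add [biswg,njann] -> 12 lines: wmtq wkjwz umyqr kielg zdqyn daz gmckk xdk spn biswg njann mcya
Hunk 3: at line 4 remove [daz] add [jksqi] -> 12 lines: wmtq wkjwz umyqr kielg zdqyn jksqi gmckk xdk spn biswg njann mcya
Hunk 4: at line 2 remove [umyqr,kielg] add [ubfb,jsdgw] -> 12 lines: wmtq wkjwz ubfb jsdgw zdqyn jksqi gmckk xdk spn biswg njann mcya

Answer: wmtq
wkjwz
ubfb
jsdgw
zdqyn
jksqi
gmckk
xdk
spn
biswg
njann
mcya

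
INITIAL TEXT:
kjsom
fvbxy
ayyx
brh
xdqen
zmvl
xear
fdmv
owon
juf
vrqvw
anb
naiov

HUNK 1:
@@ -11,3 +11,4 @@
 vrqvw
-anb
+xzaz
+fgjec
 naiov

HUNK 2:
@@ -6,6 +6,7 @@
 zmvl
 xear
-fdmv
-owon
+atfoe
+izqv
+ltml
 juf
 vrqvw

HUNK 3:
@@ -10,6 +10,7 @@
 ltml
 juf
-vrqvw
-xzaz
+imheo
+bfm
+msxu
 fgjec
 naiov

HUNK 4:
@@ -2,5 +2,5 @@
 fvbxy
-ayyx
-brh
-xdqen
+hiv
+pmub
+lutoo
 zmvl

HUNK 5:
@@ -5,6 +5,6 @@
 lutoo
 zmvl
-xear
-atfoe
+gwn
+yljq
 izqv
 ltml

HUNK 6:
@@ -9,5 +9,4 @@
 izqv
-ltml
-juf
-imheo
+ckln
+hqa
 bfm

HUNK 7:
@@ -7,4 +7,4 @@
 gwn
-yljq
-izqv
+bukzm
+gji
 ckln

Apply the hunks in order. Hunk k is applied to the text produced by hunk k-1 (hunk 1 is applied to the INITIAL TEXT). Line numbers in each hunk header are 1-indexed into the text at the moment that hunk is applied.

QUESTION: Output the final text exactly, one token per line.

Answer: kjsom
fvbxy
hiv
pmub
lutoo
zmvl
gwn
bukzm
gji
ckln
hqa
bfm
msxu
fgjec
naiov

Derivation:
Hunk 1: at line 11 remove [anb] add [xzaz,fgjec] -> 14 lines: kjsom fvbxy ayyx brh xdqen zmvl xear fdmv owon juf vrqvw xzaz fgjec naiov
Hunk 2: at line 6 remove [fdmv,owon] add [atfoe,izqv,ltml] -> 15 lines: kjsom fvbxy ayyx brh xdqen zmvl xear atfoe izqv ltml juf vrqvw xzaz fgjec naiov
Hunk 3: at line 10 remove [vrqvw,xzaz] add [imheo,bfm,msxu] -> 16 lines: kjsom fvbxy ayyx brh xdqen zmvl xear atfoe izqv ltml juf imheo bfm msxu fgjec naiov
Hunk 4: at line 2 remove [ayyx,brh,xdqen] add [hiv,pmub,lutoo] -> 16 lines: kjsom fvbxy hiv pmub lutoo zmvl xear atfoe izqv ltml juf imheo bfm msxu fgjec naiov
Hunk 5: at line 5 remove [xear,atfoe] add [gwn,yljq] -> 16 lines: kjsom fvbxy hiv pmub lutoo zmvl gwn yljq izqv ltml juf imheo bfm msxu fgjec naiov
Hunk 6: at line 9 remove [ltml,juf,imheo] add [ckln,hqa] -> 15 lines: kjsom fvbxy hiv pmub lutoo zmvl gwn yljq izqv ckln hqa bfm msxu fgjec naiov
Hunk 7: at line 7 remove [yljq,izqv] add [bukzm,gji] -> 15 lines: kjsom fvbxy hiv pmub lutoo zmvl gwn bukzm gji ckln hqa bfm msxu fgjec naiov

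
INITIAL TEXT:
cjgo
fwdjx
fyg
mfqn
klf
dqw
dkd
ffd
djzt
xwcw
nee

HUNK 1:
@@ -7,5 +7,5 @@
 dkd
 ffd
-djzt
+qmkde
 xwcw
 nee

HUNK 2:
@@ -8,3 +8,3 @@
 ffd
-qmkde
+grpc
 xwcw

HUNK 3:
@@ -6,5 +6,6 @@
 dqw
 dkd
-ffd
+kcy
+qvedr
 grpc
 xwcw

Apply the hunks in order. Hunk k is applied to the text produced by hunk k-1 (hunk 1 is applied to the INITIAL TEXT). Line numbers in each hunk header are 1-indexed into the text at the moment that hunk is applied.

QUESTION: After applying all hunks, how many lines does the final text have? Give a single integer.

Hunk 1: at line 7 remove [djzt] add [qmkde] -> 11 lines: cjgo fwdjx fyg mfqn klf dqw dkd ffd qmkde xwcw nee
Hunk 2: at line 8 remove [qmkde] add [grpc] -> 11 lines: cjgo fwdjx fyg mfqn klf dqw dkd ffd grpc xwcw nee
Hunk 3: at line 6 remove [ffd] add [kcy,qvedr] -> 12 lines: cjgo fwdjx fyg mfqn klf dqw dkd kcy qvedr grpc xwcw nee
Final line count: 12

Answer: 12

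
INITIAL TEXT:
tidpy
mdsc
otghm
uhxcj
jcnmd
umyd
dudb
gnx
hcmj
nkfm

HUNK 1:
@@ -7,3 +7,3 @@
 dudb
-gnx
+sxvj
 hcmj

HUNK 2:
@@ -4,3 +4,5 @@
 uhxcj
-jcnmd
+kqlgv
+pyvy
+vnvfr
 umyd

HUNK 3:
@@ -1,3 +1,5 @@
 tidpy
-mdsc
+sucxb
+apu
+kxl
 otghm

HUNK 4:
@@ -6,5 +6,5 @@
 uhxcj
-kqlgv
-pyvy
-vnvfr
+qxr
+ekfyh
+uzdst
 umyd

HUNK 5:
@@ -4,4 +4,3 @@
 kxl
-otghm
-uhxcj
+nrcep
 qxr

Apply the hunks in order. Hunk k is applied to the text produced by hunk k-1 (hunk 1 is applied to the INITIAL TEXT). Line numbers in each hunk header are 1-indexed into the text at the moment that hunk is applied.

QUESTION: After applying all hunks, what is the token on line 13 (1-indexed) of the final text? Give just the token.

Answer: nkfm

Derivation:
Hunk 1: at line 7 remove [gnx] add [sxvj] -> 10 lines: tidpy mdsc otghm uhxcj jcnmd umyd dudb sxvj hcmj nkfm
Hunk 2: at line 4 remove [jcnmd] add [kqlgv,pyvy,vnvfr] -> 12 lines: tidpy mdsc otghm uhxcj kqlgv pyvy vnvfr umyd dudb sxvj hcmj nkfm
Hunk 3: at line 1 remove [mdsc] add [sucxb,apu,kxl] -> 14 lines: tidpy sucxb apu kxl otghm uhxcj kqlgv pyvy vnvfr umyd dudb sxvj hcmj nkfm
Hunk 4: at line 6 remove [kqlgv,pyvy,vnvfr] add [qxr,ekfyh,uzdst] -> 14 lines: tidpy sucxb apu kxl otghm uhxcj qxr ekfyh uzdst umyd dudb sxvj hcmj nkfm
Hunk 5: at line 4 remove [otghm,uhxcj] add [nrcep] -> 13 lines: tidpy sucxb apu kxl nrcep qxr ekfyh uzdst umyd dudb sxvj hcmj nkfm
Final line 13: nkfm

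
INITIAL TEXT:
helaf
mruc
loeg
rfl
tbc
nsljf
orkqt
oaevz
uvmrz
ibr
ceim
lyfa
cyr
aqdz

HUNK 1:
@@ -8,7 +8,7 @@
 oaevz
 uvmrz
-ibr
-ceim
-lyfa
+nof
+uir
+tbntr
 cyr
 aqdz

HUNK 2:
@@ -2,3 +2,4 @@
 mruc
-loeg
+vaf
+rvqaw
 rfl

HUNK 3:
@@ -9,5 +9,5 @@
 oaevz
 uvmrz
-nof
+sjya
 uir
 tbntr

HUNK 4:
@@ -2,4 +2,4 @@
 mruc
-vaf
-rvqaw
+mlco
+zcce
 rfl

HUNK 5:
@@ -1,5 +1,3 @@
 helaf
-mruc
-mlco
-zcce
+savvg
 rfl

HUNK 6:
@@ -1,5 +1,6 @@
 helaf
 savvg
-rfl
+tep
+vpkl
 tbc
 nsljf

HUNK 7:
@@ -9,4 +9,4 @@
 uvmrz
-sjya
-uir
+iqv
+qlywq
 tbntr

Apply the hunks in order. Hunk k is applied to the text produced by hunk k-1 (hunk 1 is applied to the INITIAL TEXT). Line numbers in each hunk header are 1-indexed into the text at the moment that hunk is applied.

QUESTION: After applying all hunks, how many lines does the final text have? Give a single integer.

Hunk 1: at line 8 remove [ibr,ceim,lyfa] add [nof,uir,tbntr] -> 14 lines: helaf mruc loeg rfl tbc nsljf orkqt oaevz uvmrz nof uir tbntr cyr aqdz
Hunk 2: at line 2 remove [loeg] add [vaf,rvqaw] -> 15 lines: helaf mruc vaf rvqaw rfl tbc nsljf orkqt oaevz uvmrz nof uir tbntr cyr aqdz
Hunk 3: at line 9 remove [nof] add [sjya] -> 15 lines: helaf mruc vaf rvqaw rfl tbc nsljf orkqt oaevz uvmrz sjya uir tbntr cyr aqdz
Hunk 4: at line 2 remove [vaf,rvqaw] add [mlco,zcce] -> 15 lines: helaf mruc mlco zcce rfl tbc nsljf orkqt oaevz uvmrz sjya uir tbntr cyr aqdz
Hunk 5: at line 1 remove [mruc,mlco,zcce] add [savvg] -> 13 lines: helaf savvg rfl tbc nsljf orkqt oaevz uvmrz sjya uir tbntr cyr aqdz
Hunk 6: at line 1 remove [rfl] add [tep,vpkl] -> 14 lines: helaf savvg tep vpkl tbc nsljf orkqt oaevz uvmrz sjya uir tbntr cyr aqdz
Hunk 7: at line 9 remove [sjya,uir] add [iqv,qlywq] -> 14 lines: helaf savvg tep vpkl tbc nsljf orkqt oaevz uvmrz iqv qlywq tbntr cyr aqdz
Final line count: 14

Answer: 14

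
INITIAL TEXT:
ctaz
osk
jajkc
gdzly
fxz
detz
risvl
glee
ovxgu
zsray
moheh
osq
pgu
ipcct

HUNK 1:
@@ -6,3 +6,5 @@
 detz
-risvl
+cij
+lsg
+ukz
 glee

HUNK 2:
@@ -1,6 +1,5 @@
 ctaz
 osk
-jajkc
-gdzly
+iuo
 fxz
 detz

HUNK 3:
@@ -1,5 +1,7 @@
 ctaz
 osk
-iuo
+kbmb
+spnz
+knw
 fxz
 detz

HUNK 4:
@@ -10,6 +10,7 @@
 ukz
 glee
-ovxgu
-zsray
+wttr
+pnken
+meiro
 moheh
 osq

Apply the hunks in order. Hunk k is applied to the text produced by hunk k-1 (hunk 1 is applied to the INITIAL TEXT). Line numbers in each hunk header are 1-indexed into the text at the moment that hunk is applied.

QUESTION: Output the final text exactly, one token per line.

Hunk 1: at line 6 remove [risvl] add [cij,lsg,ukz] -> 16 lines: ctaz osk jajkc gdzly fxz detz cij lsg ukz glee ovxgu zsray moheh osq pgu ipcct
Hunk 2: at line 1 remove [jajkc,gdzly] add [iuo] -> 15 lines: ctaz osk iuo fxz detz cij lsg ukz glee ovxgu zsray moheh osq pgu ipcct
Hunk 3: at line 1 remove [iuo] add [kbmb,spnz,knw] -> 17 lines: ctaz osk kbmb spnz knw fxz detz cij lsg ukz glee ovxgu zsray moheh osq pgu ipcct
Hunk 4: at line 10 remove [ovxgu,zsray] add [wttr,pnken,meiro] -> 18 lines: ctaz osk kbmb spnz knw fxz detz cij lsg ukz glee wttr pnken meiro moheh osq pgu ipcct

Answer: ctaz
osk
kbmb
spnz
knw
fxz
detz
cij
lsg
ukz
glee
wttr
pnken
meiro
moheh
osq
pgu
ipcct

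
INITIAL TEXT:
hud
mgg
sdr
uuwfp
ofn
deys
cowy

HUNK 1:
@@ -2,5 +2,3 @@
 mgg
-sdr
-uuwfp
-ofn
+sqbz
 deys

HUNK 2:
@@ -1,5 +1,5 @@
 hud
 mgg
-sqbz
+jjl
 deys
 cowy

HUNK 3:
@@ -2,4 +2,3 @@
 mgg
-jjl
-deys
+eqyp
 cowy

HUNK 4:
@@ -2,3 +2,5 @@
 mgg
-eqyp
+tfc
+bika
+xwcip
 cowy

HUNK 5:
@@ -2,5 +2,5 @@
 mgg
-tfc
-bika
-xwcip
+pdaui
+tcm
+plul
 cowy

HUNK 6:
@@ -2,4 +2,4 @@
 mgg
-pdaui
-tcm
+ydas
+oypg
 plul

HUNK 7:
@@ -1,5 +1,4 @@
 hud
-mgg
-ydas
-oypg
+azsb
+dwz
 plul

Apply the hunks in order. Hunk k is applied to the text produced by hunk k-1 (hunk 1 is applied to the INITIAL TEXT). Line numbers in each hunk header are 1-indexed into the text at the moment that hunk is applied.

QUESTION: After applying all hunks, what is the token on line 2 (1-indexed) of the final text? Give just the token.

Answer: azsb

Derivation:
Hunk 1: at line 2 remove [sdr,uuwfp,ofn] add [sqbz] -> 5 lines: hud mgg sqbz deys cowy
Hunk 2: at line 1 remove [sqbz] add [jjl] -> 5 lines: hud mgg jjl deys cowy
Hunk 3: at line 2 remove [jjl,deys] add [eqyp] -> 4 lines: hud mgg eqyp cowy
Hunk 4: at line 2 remove [eqyp] add [tfc,bika,xwcip] -> 6 lines: hud mgg tfc bika xwcip cowy
Hunk 5: at line 2 remove [tfc,bika,xwcip] add [pdaui,tcm,plul] -> 6 lines: hud mgg pdaui tcm plul cowy
Hunk 6: at line 2 remove [pdaui,tcm] add [ydas,oypg] -> 6 lines: hud mgg ydas oypg plul cowy
Hunk 7: at line 1 remove [mgg,ydas,oypg] add [azsb,dwz] -> 5 lines: hud azsb dwz plul cowy
Final line 2: azsb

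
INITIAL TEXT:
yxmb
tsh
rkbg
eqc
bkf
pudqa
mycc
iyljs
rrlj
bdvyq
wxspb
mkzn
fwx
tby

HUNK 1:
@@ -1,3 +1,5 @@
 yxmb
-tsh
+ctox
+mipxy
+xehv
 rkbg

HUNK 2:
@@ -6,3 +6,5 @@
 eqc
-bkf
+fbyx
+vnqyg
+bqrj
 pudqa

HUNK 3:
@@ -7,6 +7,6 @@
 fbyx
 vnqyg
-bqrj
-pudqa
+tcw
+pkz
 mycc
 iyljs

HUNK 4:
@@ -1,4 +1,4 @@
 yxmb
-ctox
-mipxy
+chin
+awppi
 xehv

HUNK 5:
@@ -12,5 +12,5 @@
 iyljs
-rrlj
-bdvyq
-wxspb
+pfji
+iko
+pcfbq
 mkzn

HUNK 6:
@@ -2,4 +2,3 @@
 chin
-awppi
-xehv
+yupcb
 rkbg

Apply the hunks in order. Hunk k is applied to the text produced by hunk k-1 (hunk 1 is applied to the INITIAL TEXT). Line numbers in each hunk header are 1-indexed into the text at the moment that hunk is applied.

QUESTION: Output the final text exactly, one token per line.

Answer: yxmb
chin
yupcb
rkbg
eqc
fbyx
vnqyg
tcw
pkz
mycc
iyljs
pfji
iko
pcfbq
mkzn
fwx
tby

Derivation:
Hunk 1: at line 1 remove [tsh] add [ctox,mipxy,xehv] -> 16 lines: yxmb ctox mipxy xehv rkbg eqc bkf pudqa mycc iyljs rrlj bdvyq wxspb mkzn fwx tby
Hunk 2: at line 6 remove [bkf] add [fbyx,vnqyg,bqrj] -> 18 lines: yxmb ctox mipxy xehv rkbg eqc fbyx vnqyg bqrj pudqa mycc iyljs rrlj bdvyq wxspb mkzn fwx tby
Hunk 3: at line 7 remove [bqrj,pudqa] add [tcw,pkz] -> 18 lines: yxmb ctox mipxy xehv rkbg eqc fbyx vnqyg tcw pkz mycc iyljs rrlj bdvyq wxspb mkzn fwx tby
Hunk 4: at line 1 remove [ctox,mipxy] add [chin,awppi] -> 18 lines: yxmb chin awppi xehv rkbg eqc fbyx vnqyg tcw pkz mycc iyljs rrlj bdvyq wxspb mkzn fwx tby
Hunk 5: at line 12 remove [rrlj,bdvyq,wxspb] add [pfji,iko,pcfbq] -> 18 lines: yxmb chin awppi xehv rkbg eqc fbyx vnqyg tcw pkz mycc iyljs pfji iko pcfbq mkzn fwx tby
Hunk 6: at line 2 remove [awppi,xehv] add [yupcb] -> 17 lines: yxmb chin yupcb rkbg eqc fbyx vnqyg tcw pkz mycc iyljs pfji iko pcfbq mkzn fwx tby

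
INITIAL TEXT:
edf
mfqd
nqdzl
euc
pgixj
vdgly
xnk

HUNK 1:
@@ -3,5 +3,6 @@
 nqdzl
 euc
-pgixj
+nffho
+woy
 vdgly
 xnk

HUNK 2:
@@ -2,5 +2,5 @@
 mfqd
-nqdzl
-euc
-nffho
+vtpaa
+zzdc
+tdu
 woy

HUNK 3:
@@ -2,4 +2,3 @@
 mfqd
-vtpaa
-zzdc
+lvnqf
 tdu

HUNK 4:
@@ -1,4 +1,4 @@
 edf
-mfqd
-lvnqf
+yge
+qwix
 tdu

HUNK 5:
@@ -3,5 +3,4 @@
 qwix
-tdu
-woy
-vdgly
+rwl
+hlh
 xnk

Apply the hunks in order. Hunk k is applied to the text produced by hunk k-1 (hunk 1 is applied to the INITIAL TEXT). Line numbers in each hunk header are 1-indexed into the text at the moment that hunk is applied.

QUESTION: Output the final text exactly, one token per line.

Answer: edf
yge
qwix
rwl
hlh
xnk

Derivation:
Hunk 1: at line 3 remove [pgixj] add [nffho,woy] -> 8 lines: edf mfqd nqdzl euc nffho woy vdgly xnk
Hunk 2: at line 2 remove [nqdzl,euc,nffho] add [vtpaa,zzdc,tdu] -> 8 lines: edf mfqd vtpaa zzdc tdu woy vdgly xnk
Hunk 3: at line 2 remove [vtpaa,zzdc] add [lvnqf] -> 7 lines: edf mfqd lvnqf tdu woy vdgly xnk
Hunk 4: at line 1 remove [mfqd,lvnqf] add [yge,qwix] -> 7 lines: edf yge qwix tdu woy vdgly xnk
Hunk 5: at line 3 remove [tdu,woy,vdgly] add [rwl,hlh] -> 6 lines: edf yge qwix rwl hlh xnk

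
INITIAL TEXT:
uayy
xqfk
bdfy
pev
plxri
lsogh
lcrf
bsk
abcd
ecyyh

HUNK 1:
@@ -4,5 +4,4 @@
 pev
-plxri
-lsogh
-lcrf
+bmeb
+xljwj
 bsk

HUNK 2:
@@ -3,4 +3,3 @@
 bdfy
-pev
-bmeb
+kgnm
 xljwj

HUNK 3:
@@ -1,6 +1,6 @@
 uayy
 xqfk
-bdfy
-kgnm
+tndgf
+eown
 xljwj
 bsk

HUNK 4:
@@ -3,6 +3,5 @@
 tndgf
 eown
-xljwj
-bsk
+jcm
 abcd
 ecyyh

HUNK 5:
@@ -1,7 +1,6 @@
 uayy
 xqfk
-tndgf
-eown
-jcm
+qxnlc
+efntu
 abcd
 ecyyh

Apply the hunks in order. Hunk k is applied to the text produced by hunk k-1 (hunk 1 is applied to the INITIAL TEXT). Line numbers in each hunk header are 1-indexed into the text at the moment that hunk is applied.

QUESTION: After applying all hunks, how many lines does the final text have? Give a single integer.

Hunk 1: at line 4 remove [plxri,lsogh,lcrf] add [bmeb,xljwj] -> 9 lines: uayy xqfk bdfy pev bmeb xljwj bsk abcd ecyyh
Hunk 2: at line 3 remove [pev,bmeb] add [kgnm] -> 8 lines: uayy xqfk bdfy kgnm xljwj bsk abcd ecyyh
Hunk 3: at line 1 remove [bdfy,kgnm] add [tndgf,eown] -> 8 lines: uayy xqfk tndgf eown xljwj bsk abcd ecyyh
Hunk 4: at line 3 remove [xljwj,bsk] add [jcm] -> 7 lines: uayy xqfk tndgf eown jcm abcd ecyyh
Hunk 5: at line 1 remove [tndgf,eown,jcm] add [qxnlc,efntu] -> 6 lines: uayy xqfk qxnlc efntu abcd ecyyh
Final line count: 6

Answer: 6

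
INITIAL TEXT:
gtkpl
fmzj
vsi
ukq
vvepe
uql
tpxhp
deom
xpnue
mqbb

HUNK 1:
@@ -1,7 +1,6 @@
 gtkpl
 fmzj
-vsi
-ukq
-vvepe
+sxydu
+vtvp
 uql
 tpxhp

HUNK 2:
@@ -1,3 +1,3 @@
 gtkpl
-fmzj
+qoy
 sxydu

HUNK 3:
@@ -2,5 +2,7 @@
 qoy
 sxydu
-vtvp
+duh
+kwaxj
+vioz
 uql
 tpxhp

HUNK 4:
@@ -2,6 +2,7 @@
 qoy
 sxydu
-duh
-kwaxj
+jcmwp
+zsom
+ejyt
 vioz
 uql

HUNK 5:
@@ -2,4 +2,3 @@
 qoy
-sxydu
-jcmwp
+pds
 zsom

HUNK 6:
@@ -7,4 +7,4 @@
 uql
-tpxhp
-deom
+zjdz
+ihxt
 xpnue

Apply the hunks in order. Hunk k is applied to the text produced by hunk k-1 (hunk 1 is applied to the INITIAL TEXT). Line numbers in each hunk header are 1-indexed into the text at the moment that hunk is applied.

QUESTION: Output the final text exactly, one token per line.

Answer: gtkpl
qoy
pds
zsom
ejyt
vioz
uql
zjdz
ihxt
xpnue
mqbb

Derivation:
Hunk 1: at line 1 remove [vsi,ukq,vvepe] add [sxydu,vtvp] -> 9 lines: gtkpl fmzj sxydu vtvp uql tpxhp deom xpnue mqbb
Hunk 2: at line 1 remove [fmzj] add [qoy] -> 9 lines: gtkpl qoy sxydu vtvp uql tpxhp deom xpnue mqbb
Hunk 3: at line 2 remove [vtvp] add [duh,kwaxj,vioz] -> 11 lines: gtkpl qoy sxydu duh kwaxj vioz uql tpxhp deom xpnue mqbb
Hunk 4: at line 2 remove [duh,kwaxj] add [jcmwp,zsom,ejyt] -> 12 lines: gtkpl qoy sxydu jcmwp zsom ejyt vioz uql tpxhp deom xpnue mqbb
Hunk 5: at line 2 remove [sxydu,jcmwp] add [pds] -> 11 lines: gtkpl qoy pds zsom ejyt vioz uql tpxhp deom xpnue mqbb
Hunk 6: at line 7 remove [tpxhp,deom] add [zjdz,ihxt] -> 11 lines: gtkpl qoy pds zsom ejyt vioz uql zjdz ihxt xpnue mqbb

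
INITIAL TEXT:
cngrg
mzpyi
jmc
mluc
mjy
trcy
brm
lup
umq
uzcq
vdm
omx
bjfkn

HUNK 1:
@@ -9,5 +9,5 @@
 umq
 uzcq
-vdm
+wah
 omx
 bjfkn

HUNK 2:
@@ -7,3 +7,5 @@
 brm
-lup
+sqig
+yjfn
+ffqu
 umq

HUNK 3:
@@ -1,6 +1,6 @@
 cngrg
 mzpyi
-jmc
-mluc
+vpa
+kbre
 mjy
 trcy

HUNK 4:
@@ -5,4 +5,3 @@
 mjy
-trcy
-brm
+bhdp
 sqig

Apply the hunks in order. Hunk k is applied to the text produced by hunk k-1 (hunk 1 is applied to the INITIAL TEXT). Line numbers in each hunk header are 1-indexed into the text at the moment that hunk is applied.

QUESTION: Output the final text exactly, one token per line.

Answer: cngrg
mzpyi
vpa
kbre
mjy
bhdp
sqig
yjfn
ffqu
umq
uzcq
wah
omx
bjfkn

Derivation:
Hunk 1: at line 9 remove [vdm] add [wah] -> 13 lines: cngrg mzpyi jmc mluc mjy trcy brm lup umq uzcq wah omx bjfkn
Hunk 2: at line 7 remove [lup] add [sqig,yjfn,ffqu] -> 15 lines: cngrg mzpyi jmc mluc mjy trcy brm sqig yjfn ffqu umq uzcq wah omx bjfkn
Hunk 3: at line 1 remove [jmc,mluc] add [vpa,kbre] -> 15 lines: cngrg mzpyi vpa kbre mjy trcy brm sqig yjfn ffqu umq uzcq wah omx bjfkn
Hunk 4: at line 5 remove [trcy,brm] add [bhdp] -> 14 lines: cngrg mzpyi vpa kbre mjy bhdp sqig yjfn ffqu umq uzcq wah omx bjfkn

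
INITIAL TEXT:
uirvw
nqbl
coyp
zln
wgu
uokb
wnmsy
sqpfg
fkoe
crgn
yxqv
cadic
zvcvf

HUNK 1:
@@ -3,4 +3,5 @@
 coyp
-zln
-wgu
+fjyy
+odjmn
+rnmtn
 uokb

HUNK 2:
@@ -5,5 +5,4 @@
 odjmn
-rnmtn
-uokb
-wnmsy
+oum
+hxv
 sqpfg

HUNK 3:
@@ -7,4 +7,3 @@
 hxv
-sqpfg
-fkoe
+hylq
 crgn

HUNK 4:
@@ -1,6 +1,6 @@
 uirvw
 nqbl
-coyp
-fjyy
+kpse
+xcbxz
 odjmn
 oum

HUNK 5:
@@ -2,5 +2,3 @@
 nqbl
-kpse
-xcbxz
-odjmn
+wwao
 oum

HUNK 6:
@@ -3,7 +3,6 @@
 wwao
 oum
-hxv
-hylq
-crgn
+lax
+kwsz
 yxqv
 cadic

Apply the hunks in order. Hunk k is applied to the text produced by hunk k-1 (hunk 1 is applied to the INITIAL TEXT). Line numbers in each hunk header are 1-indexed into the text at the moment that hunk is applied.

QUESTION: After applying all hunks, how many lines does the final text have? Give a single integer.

Answer: 9

Derivation:
Hunk 1: at line 3 remove [zln,wgu] add [fjyy,odjmn,rnmtn] -> 14 lines: uirvw nqbl coyp fjyy odjmn rnmtn uokb wnmsy sqpfg fkoe crgn yxqv cadic zvcvf
Hunk 2: at line 5 remove [rnmtn,uokb,wnmsy] add [oum,hxv] -> 13 lines: uirvw nqbl coyp fjyy odjmn oum hxv sqpfg fkoe crgn yxqv cadic zvcvf
Hunk 3: at line 7 remove [sqpfg,fkoe] add [hylq] -> 12 lines: uirvw nqbl coyp fjyy odjmn oum hxv hylq crgn yxqv cadic zvcvf
Hunk 4: at line 1 remove [coyp,fjyy] add [kpse,xcbxz] -> 12 lines: uirvw nqbl kpse xcbxz odjmn oum hxv hylq crgn yxqv cadic zvcvf
Hunk 5: at line 2 remove [kpse,xcbxz,odjmn] add [wwao] -> 10 lines: uirvw nqbl wwao oum hxv hylq crgn yxqv cadic zvcvf
Hunk 6: at line 3 remove [hxv,hylq,crgn] add [lax,kwsz] -> 9 lines: uirvw nqbl wwao oum lax kwsz yxqv cadic zvcvf
Final line count: 9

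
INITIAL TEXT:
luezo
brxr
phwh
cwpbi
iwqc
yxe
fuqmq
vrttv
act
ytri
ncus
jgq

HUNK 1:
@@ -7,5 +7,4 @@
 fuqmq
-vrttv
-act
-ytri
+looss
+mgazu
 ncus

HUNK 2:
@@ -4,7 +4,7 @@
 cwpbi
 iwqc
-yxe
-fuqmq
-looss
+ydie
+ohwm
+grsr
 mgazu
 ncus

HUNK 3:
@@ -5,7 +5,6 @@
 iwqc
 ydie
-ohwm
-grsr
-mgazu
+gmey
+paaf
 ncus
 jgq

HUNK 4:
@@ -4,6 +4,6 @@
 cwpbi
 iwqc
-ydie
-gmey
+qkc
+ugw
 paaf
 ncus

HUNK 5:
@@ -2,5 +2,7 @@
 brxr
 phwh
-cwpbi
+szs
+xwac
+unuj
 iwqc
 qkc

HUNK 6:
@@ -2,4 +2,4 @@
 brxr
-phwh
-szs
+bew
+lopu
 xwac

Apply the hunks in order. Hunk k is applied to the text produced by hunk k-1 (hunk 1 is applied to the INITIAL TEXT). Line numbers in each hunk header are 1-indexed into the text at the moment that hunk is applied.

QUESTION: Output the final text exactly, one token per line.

Answer: luezo
brxr
bew
lopu
xwac
unuj
iwqc
qkc
ugw
paaf
ncus
jgq

Derivation:
Hunk 1: at line 7 remove [vrttv,act,ytri] add [looss,mgazu] -> 11 lines: luezo brxr phwh cwpbi iwqc yxe fuqmq looss mgazu ncus jgq
Hunk 2: at line 4 remove [yxe,fuqmq,looss] add [ydie,ohwm,grsr] -> 11 lines: luezo brxr phwh cwpbi iwqc ydie ohwm grsr mgazu ncus jgq
Hunk 3: at line 5 remove [ohwm,grsr,mgazu] add [gmey,paaf] -> 10 lines: luezo brxr phwh cwpbi iwqc ydie gmey paaf ncus jgq
Hunk 4: at line 4 remove [ydie,gmey] add [qkc,ugw] -> 10 lines: luezo brxr phwh cwpbi iwqc qkc ugw paaf ncus jgq
Hunk 5: at line 2 remove [cwpbi] add [szs,xwac,unuj] -> 12 lines: luezo brxr phwh szs xwac unuj iwqc qkc ugw paaf ncus jgq
Hunk 6: at line 2 remove [phwh,szs] add [bew,lopu] -> 12 lines: luezo brxr bew lopu xwac unuj iwqc qkc ugw paaf ncus jgq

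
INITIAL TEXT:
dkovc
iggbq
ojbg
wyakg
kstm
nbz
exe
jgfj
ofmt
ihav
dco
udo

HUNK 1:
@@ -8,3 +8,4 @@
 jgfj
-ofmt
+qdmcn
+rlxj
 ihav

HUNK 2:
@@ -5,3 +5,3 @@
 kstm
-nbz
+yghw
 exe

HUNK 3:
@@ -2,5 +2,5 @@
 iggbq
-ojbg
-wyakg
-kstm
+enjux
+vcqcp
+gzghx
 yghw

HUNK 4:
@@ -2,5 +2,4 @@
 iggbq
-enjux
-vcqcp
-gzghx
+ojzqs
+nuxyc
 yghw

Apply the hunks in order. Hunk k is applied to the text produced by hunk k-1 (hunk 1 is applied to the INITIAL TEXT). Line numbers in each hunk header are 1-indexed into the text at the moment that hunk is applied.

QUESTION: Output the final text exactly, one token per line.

Hunk 1: at line 8 remove [ofmt] add [qdmcn,rlxj] -> 13 lines: dkovc iggbq ojbg wyakg kstm nbz exe jgfj qdmcn rlxj ihav dco udo
Hunk 2: at line 5 remove [nbz] add [yghw] -> 13 lines: dkovc iggbq ojbg wyakg kstm yghw exe jgfj qdmcn rlxj ihav dco udo
Hunk 3: at line 2 remove [ojbg,wyakg,kstm] add [enjux,vcqcp,gzghx] -> 13 lines: dkovc iggbq enjux vcqcp gzghx yghw exe jgfj qdmcn rlxj ihav dco udo
Hunk 4: at line 2 remove [enjux,vcqcp,gzghx] add [ojzqs,nuxyc] -> 12 lines: dkovc iggbq ojzqs nuxyc yghw exe jgfj qdmcn rlxj ihav dco udo

Answer: dkovc
iggbq
ojzqs
nuxyc
yghw
exe
jgfj
qdmcn
rlxj
ihav
dco
udo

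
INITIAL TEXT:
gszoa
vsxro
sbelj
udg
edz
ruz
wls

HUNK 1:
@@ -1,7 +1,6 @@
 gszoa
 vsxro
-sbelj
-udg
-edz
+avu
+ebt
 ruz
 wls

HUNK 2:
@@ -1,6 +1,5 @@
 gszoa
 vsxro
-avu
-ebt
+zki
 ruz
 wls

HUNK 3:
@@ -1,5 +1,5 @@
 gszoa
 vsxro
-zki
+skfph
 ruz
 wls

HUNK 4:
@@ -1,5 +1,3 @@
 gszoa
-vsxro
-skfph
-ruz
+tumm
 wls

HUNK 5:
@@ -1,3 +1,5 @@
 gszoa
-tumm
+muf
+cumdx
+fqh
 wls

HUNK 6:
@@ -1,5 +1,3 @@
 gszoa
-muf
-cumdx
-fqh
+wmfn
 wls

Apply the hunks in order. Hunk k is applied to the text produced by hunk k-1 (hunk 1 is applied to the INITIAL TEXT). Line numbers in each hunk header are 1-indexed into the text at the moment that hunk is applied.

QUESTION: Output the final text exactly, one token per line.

Answer: gszoa
wmfn
wls

Derivation:
Hunk 1: at line 1 remove [sbelj,udg,edz] add [avu,ebt] -> 6 lines: gszoa vsxro avu ebt ruz wls
Hunk 2: at line 1 remove [avu,ebt] add [zki] -> 5 lines: gszoa vsxro zki ruz wls
Hunk 3: at line 1 remove [zki] add [skfph] -> 5 lines: gszoa vsxro skfph ruz wls
Hunk 4: at line 1 remove [vsxro,skfph,ruz] add [tumm] -> 3 lines: gszoa tumm wls
Hunk 5: at line 1 remove [tumm] add [muf,cumdx,fqh] -> 5 lines: gszoa muf cumdx fqh wls
Hunk 6: at line 1 remove [muf,cumdx,fqh] add [wmfn] -> 3 lines: gszoa wmfn wls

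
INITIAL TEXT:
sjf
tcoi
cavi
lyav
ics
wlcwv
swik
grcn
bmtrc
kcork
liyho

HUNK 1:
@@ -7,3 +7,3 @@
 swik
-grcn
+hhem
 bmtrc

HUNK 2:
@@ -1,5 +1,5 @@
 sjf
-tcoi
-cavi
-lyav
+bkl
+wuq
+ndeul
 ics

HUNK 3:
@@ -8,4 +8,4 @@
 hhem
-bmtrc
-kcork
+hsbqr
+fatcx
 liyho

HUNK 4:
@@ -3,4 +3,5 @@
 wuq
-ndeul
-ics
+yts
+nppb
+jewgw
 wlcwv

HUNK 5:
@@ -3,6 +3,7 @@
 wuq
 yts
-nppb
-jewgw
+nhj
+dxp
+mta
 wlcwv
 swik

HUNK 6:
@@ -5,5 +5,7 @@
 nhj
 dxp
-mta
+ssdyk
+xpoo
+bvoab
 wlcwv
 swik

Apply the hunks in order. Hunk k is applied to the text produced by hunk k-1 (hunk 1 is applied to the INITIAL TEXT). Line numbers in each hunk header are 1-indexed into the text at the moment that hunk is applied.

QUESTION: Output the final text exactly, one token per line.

Hunk 1: at line 7 remove [grcn] add [hhem] -> 11 lines: sjf tcoi cavi lyav ics wlcwv swik hhem bmtrc kcork liyho
Hunk 2: at line 1 remove [tcoi,cavi,lyav] add [bkl,wuq,ndeul] -> 11 lines: sjf bkl wuq ndeul ics wlcwv swik hhem bmtrc kcork liyho
Hunk 3: at line 8 remove [bmtrc,kcork] add [hsbqr,fatcx] -> 11 lines: sjf bkl wuq ndeul ics wlcwv swik hhem hsbqr fatcx liyho
Hunk 4: at line 3 remove [ndeul,ics] add [yts,nppb,jewgw] -> 12 lines: sjf bkl wuq yts nppb jewgw wlcwv swik hhem hsbqr fatcx liyho
Hunk 5: at line 3 remove [nppb,jewgw] add [nhj,dxp,mta] -> 13 lines: sjf bkl wuq yts nhj dxp mta wlcwv swik hhem hsbqr fatcx liyho
Hunk 6: at line 5 remove [mta] add [ssdyk,xpoo,bvoab] -> 15 lines: sjf bkl wuq yts nhj dxp ssdyk xpoo bvoab wlcwv swik hhem hsbqr fatcx liyho

Answer: sjf
bkl
wuq
yts
nhj
dxp
ssdyk
xpoo
bvoab
wlcwv
swik
hhem
hsbqr
fatcx
liyho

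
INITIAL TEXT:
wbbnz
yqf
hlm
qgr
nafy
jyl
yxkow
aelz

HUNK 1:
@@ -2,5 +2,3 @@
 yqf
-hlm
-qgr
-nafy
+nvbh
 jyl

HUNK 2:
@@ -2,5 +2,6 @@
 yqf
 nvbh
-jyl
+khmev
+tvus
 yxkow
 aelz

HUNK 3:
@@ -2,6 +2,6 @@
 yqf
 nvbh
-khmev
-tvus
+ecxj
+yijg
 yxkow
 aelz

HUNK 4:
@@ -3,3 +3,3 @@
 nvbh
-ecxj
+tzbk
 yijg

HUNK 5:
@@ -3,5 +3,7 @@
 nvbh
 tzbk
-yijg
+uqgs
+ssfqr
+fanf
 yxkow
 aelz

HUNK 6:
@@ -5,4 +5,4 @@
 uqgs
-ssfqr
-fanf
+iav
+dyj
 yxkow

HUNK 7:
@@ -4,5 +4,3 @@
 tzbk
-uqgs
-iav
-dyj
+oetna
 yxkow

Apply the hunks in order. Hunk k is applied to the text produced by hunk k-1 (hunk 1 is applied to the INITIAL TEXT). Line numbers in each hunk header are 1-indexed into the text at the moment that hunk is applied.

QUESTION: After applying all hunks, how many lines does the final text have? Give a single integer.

Answer: 7

Derivation:
Hunk 1: at line 2 remove [hlm,qgr,nafy] add [nvbh] -> 6 lines: wbbnz yqf nvbh jyl yxkow aelz
Hunk 2: at line 2 remove [jyl] add [khmev,tvus] -> 7 lines: wbbnz yqf nvbh khmev tvus yxkow aelz
Hunk 3: at line 2 remove [khmev,tvus] add [ecxj,yijg] -> 7 lines: wbbnz yqf nvbh ecxj yijg yxkow aelz
Hunk 4: at line 3 remove [ecxj] add [tzbk] -> 7 lines: wbbnz yqf nvbh tzbk yijg yxkow aelz
Hunk 5: at line 3 remove [yijg] add [uqgs,ssfqr,fanf] -> 9 lines: wbbnz yqf nvbh tzbk uqgs ssfqr fanf yxkow aelz
Hunk 6: at line 5 remove [ssfqr,fanf] add [iav,dyj] -> 9 lines: wbbnz yqf nvbh tzbk uqgs iav dyj yxkow aelz
Hunk 7: at line 4 remove [uqgs,iav,dyj] add [oetna] -> 7 lines: wbbnz yqf nvbh tzbk oetna yxkow aelz
Final line count: 7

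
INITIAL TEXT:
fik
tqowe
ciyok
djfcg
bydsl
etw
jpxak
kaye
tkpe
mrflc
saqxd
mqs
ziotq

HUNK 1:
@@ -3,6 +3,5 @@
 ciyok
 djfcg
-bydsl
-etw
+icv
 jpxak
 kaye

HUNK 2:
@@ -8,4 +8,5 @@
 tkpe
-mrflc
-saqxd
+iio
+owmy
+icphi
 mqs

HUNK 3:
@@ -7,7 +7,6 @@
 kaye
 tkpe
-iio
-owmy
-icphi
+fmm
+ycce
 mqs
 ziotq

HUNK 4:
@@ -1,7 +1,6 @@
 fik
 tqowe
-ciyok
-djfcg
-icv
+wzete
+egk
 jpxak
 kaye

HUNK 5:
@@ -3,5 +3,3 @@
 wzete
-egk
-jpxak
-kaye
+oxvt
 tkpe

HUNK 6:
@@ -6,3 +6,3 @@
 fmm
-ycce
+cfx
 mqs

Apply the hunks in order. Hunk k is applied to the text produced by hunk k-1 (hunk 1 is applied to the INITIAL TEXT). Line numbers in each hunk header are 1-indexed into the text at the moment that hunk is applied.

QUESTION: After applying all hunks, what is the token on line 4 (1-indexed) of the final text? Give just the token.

Hunk 1: at line 3 remove [bydsl,etw] add [icv] -> 12 lines: fik tqowe ciyok djfcg icv jpxak kaye tkpe mrflc saqxd mqs ziotq
Hunk 2: at line 8 remove [mrflc,saqxd] add [iio,owmy,icphi] -> 13 lines: fik tqowe ciyok djfcg icv jpxak kaye tkpe iio owmy icphi mqs ziotq
Hunk 3: at line 7 remove [iio,owmy,icphi] add [fmm,ycce] -> 12 lines: fik tqowe ciyok djfcg icv jpxak kaye tkpe fmm ycce mqs ziotq
Hunk 4: at line 1 remove [ciyok,djfcg,icv] add [wzete,egk] -> 11 lines: fik tqowe wzete egk jpxak kaye tkpe fmm ycce mqs ziotq
Hunk 5: at line 3 remove [egk,jpxak,kaye] add [oxvt] -> 9 lines: fik tqowe wzete oxvt tkpe fmm ycce mqs ziotq
Hunk 6: at line 6 remove [ycce] add [cfx] -> 9 lines: fik tqowe wzete oxvt tkpe fmm cfx mqs ziotq
Final line 4: oxvt

Answer: oxvt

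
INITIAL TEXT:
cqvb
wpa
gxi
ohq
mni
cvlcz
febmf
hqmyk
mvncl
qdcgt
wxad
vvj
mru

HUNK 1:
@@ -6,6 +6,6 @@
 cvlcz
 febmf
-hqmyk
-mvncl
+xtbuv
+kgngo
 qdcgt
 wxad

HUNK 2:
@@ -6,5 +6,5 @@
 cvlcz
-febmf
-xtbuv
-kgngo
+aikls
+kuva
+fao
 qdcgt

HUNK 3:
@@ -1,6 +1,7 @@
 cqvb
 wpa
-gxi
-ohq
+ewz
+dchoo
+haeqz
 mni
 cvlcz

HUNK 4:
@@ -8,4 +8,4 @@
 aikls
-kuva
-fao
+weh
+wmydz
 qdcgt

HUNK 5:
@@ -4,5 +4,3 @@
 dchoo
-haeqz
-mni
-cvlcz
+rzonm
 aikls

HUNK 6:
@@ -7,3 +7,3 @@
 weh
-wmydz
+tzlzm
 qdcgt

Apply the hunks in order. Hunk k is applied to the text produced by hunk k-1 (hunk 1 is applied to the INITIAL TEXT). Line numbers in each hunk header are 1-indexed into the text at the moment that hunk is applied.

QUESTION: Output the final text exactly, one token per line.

Hunk 1: at line 6 remove [hqmyk,mvncl] add [xtbuv,kgngo] -> 13 lines: cqvb wpa gxi ohq mni cvlcz febmf xtbuv kgngo qdcgt wxad vvj mru
Hunk 2: at line 6 remove [febmf,xtbuv,kgngo] add [aikls,kuva,fao] -> 13 lines: cqvb wpa gxi ohq mni cvlcz aikls kuva fao qdcgt wxad vvj mru
Hunk 3: at line 1 remove [gxi,ohq] add [ewz,dchoo,haeqz] -> 14 lines: cqvb wpa ewz dchoo haeqz mni cvlcz aikls kuva fao qdcgt wxad vvj mru
Hunk 4: at line 8 remove [kuva,fao] add [weh,wmydz] -> 14 lines: cqvb wpa ewz dchoo haeqz mni cvlcz aikls weh wmydz qdcgt wxad vvj mru
Hunk 5: at line 4 remove [haeqz,mni,cvlcz] add [rzonm] -> 12 lines: cqvb wpa ewz dchoo rzonm aikls weh wmydz qdcgt wxad vvj mru
Hunk 6: at line 7 remove [wmydz] add [tzlzm] -> 12 lines: cqvb wpa ewz dchoo rzonm aikls weh tzlzm qdcgt wxad vvj mru

Answer: cqvb
wpa
ewz
dchoo
rzonm
aikls
weh
tzlzm
qdcgt
wxad
vvj
mru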